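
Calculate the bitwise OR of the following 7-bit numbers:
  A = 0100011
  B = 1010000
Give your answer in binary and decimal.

Apply | to each column (1 where either bit is 1):
  0100011
| 1010000
---------
  1110011

Answer: 1110011 (115)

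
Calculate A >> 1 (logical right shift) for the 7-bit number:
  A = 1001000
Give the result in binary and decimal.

Logical shift right by 1: drop the bottom 1 bit(s), prepend 1 zero(s) on the left.
  1001000  ->  keep [100100], discard [0], prepend 0
= 0100100

Answer: 0100100 (36)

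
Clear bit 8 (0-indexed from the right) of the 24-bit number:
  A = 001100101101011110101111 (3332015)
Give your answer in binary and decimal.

Mask = ~(1 << 8) = 111111111111111011111111
Bit 8 of A is 1, so AND-ing with the mask clears it to 0.
  001100101101011110101111
& 111111111111111011111111
--------------------------
  001100101101011010101111

Answer: 001100101101011010101111 (3331759)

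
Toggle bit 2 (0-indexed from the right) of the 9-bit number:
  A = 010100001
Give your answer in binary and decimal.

Mask = 1 << 2 = 000000100
Bit 2 of A is 0; XOR with the mask flips it to 1.
  010100001
^ 000000100
-----------
  010100101

Answer: 010100101 (165)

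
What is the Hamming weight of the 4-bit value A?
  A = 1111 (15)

1111
1-bits at positions (from bit 0 = LSB): 0, 1, 2, 3
Count = 4

Answer: 4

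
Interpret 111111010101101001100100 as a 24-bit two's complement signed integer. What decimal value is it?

MSB is 1, so the value is negative. Find the magnitude:
1. Invert bits:  000000101010010110011011
2. Add 1:        000000101010010110011100  = 173468
3. Apply sign:   -173468

Answer: -173468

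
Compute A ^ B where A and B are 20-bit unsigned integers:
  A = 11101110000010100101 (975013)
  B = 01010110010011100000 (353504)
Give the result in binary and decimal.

Apply ^ to each column (1 where bits differ):
  11101110000010100101
^ 01010110010011100000
----------------------
  10111000010001000101

Answer: 10111000010001000101 (754757)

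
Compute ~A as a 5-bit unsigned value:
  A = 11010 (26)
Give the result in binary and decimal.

Flip each bit (0->1, 1->0):
  11010
  00101

Answer: 00101 (5)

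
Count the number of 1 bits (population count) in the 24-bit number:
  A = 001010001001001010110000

001010001001001010110000
1-bits at positions (from bit 0 = LSB): 4, 5, 7, 9, 12, 15, 19, 21
Count = 8

Answer: 8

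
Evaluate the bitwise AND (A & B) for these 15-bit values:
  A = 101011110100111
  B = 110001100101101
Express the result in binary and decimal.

Apply & to each column (1 only where both bits are 1):
  101011110100111
& 110001100101101
-----------------
  100001100100101

Answer: 100001100100101 (17189)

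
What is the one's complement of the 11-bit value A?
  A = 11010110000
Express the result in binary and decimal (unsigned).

Flip each bit (0->1, 1->0):
  11010110000
  00101001111

Answer: 00101001111 (335)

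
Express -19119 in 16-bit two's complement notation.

1. Binary of +19119:  0100101010101111
2. Invert bits:     1011010101010000
3. Add 1:           1011010101010001

Answer: 1011010101010001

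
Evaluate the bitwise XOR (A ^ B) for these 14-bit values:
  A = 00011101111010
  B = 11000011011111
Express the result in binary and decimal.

Apply ^ to each column (1 where bits differ):
  00011101111010
^ 11000011011111
----------------
  11011110100101

Answer: 11011110100101 (14245)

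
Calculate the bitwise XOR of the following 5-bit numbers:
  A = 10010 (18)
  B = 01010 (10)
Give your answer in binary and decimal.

Apply ^ to each column (1 where bits differ):
  10010
^ 01010
-------
  11000

Answer: 11000 (24)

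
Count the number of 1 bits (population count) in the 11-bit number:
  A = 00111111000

00111111000
1-bits at positions (from bit 0 = LSB): 3, 4, 5, 6, 7, 8
Count = 6

Answer: 6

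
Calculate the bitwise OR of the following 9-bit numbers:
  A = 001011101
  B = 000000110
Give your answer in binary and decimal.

Apply | to each column (1 where either bit is 1):
  001011101
| 000000110
-----------
  001011111

Answer: 001011111 (95)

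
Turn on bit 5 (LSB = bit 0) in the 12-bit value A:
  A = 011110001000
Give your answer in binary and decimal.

Mask = 1 << 5 = 000000100000
Bit 5 of A is 0, so OR-ing with the mask flips it to 1.
  011110001000
| 000000100000
--------------
  011110101000

Answer: 011110101000 (1960)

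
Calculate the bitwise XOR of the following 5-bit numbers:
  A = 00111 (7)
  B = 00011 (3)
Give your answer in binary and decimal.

Apply ^ to each column (1 where bits differ):
  00111
^ 00011
-------
  00100

Answer: 00100 (4)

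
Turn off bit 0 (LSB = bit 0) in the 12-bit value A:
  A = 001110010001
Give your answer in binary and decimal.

Mask = ~(1 << 0) = 111111111110
Bit 0 of A is 1, so AND-ing with the mask clears it to 0.
  001110010001
& 111111111110
--------------
  001110010000

Answer: 001110010000 (912)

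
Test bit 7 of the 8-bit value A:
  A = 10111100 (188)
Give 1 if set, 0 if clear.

Bit 7 is the 8th from the right.
  10111100
  ^
That bit is 1.

Answer: 1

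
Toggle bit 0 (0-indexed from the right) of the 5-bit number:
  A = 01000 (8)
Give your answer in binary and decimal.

Mask = 1 << 0 = 00001
Bit 0 of A is 0; XOR with the mask flips it to 1.
  01000
^ 00001
-------
  01001

Answer: 01001 (9)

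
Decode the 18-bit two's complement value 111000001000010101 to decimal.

MSB is 1, so the value is negative. Find the magnitude:
1. Invert bits:  000111110111101010
2. Add 1:        000111110111101011  = 32235
3. Apply sign:   -32235

Answer: -32235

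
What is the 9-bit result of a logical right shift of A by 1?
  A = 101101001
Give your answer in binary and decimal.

Logical shift right by 1: drop the bottom 1 bit(s), prepend 1 zero(s) on the left.
  101101001  ->  keep [10110100], discard [1], prepend 0
= 010110100

Answer: 010110100 (180)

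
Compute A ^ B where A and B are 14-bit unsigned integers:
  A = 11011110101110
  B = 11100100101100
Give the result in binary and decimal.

Apply ^ to each column (1 where bits differ):
  11011110101110
^ 11100100101100
----------------
  00111010000010

Answer: 00111010000010 (3714)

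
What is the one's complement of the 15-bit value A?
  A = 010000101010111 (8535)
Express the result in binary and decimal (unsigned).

Flip each bit (0->1, 1->0):
  010000101010111
  101111010101000

Answer: 101111010101000 (24232)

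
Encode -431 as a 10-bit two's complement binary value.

1. Binary of +431:  0110101111
2. Invert bits:     1001010000
3. Add 1:           1001010001

Answer: 1001010001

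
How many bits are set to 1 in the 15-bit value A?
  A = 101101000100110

101101000100110
1-bits at positions (from bit 0 = LSB): 1, 2, 5, 9, 11, 12, 14
Count = 7

Answer: 7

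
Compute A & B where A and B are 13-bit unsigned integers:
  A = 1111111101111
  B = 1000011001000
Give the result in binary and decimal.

Apply & to each column (1 only where both bits are 1):
  1111111101111
& 1000011001000
---------------
  1000011001000

Answer: 1000011001000 (4296)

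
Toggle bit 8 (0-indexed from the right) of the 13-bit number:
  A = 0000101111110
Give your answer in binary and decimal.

Mask = 1 << 8 = 0000100000000
Bit 8 of A is 1; XOR with the mask flips it to 0.
  0000101111110
^ 0000100000000
---------------
  0000001111110

Answer: 0000001111110 (126)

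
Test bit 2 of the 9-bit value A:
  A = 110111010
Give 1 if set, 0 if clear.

Bit 2 is the 3rd from the right.
  110111010
        ^
That bit is 0.

Answer: 0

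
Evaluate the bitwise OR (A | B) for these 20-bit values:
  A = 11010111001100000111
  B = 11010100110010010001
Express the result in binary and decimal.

Apply | to each column (1 where either bit is 1):
  11010111001100000111
| 11010100110010010001
----------------------
  11010111111110010111

Answer: 11010111111110010111 (884631)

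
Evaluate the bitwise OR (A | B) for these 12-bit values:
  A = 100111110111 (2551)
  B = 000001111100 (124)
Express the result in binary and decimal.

Apply | to each column (1 where either bit is 1):
  100111110111
| 000001111100
--------------
  100111111111

Answer: 100111111111 (2559)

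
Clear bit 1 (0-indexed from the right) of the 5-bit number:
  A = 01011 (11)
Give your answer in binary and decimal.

Mask = ~(1 << 1) = 11101
Bit 1 of A is 1, so AND-ing with the mask clears it to 0.
  01011
& 11101
-------
  01001

Answer: 01001 (9)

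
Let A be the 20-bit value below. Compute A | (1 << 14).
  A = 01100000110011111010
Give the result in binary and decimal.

Mask = 1 << 14 = 00000100000000000000
Bit 14 of A is 0, so OR-ing with the mask flips it to 1.
  01100000110011111010
| 00000100000000000000
----------------------
  01100100110011111010

Answer: 01100100110011111010 (412922)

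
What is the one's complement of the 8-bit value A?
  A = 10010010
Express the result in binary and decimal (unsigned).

Flip each bit (0->1, 1->0):
  10010010
  01101101

Answer: 01101101 (109)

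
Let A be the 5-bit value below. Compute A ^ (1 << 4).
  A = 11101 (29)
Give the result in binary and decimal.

Mask = 1 << 4 = 10000
Bit 4 of A is 1; XOR with the mask flips it to 0.
  11101
^ 10000
-------
  01101

Answer: 01101 (13)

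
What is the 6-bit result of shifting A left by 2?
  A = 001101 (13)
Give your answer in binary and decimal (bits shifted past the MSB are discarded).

Shift left by 2: drop the top 2 bit(s), append 2 zero(s) on the right.
  001101  ->  discard [00], keep [1101], append 00
= 110100

Answer: 110100 (52)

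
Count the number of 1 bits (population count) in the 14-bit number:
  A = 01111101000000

01111101000000
1-bits at positions (from bit 0 = LSB): 6, 8, 9, 10, 11, 12
Count = 6

Answer: 6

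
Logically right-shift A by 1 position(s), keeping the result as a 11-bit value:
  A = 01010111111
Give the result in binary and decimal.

Logical shift right by 1: drop the bottom 1 bit(s), prepend 1 zero(s) on the left.
  01010111111  ->  keep [0101011111], discard [1], prepend 0
= 00101011111

Answer: 00101011111 (351)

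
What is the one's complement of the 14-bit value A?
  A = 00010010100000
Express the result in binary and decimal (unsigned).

Flip each bit (0->1, 1->0):
  00010010100000
  11101101011111

Answer: 11101101011111 (15199)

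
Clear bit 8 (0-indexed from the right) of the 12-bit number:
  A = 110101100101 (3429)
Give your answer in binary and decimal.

Mask = ~(1 << 8) = 111011111111
Bit 8 of A is 1, so AND-ing with the mask clears it to 0.
  110101100101
& 111011111111
--------------
  110001100101

Answer: 110001100101 (3173)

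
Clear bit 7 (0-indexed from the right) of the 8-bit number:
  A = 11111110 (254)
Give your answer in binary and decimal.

Mask = ~(1 << 7) = 01111111
Bit 7 of A is 1, so AND-ing with the mask clears it to 0.
  11111110
& 01111111
----------
  01111110

Answer: 01111110 (126)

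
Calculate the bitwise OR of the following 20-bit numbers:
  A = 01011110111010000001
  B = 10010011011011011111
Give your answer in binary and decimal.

Apply | to each column (1 where either bit is 1):
  01011110111010000001
| 10010011011011011111
----------------------
  11011111111011011111

Answer: 11011111111011011111 (917215)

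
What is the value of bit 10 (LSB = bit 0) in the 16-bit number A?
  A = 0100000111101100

Bit 10 is the 11th from the right.
  0100000111101100
       ^
That bit is 0.

Answer: 0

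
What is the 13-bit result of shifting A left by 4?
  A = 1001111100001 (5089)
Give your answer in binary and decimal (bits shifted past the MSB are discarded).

Shift left by 4: drop the top 4 bit(s), append 4 zero(s) on the right.
  1001111100001  ->  discard [1001], keep [111100001], append 0000
= 1111000010000

Answer: 1111000010000 (7696)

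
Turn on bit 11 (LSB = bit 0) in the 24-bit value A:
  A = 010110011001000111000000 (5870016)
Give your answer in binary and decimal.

Mask = 1 << 11 = 000000000000100000000000
Bit 11 of A is 0, so OR-ing with the mask flips it to 1.
  010110011001000111000000
| 000000000000100000000000
--------------------------
  010110011001100111000000

Answer: 010110011001100111000000 (5872064)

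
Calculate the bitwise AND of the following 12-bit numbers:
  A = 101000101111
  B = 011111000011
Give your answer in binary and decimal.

Apply & to each column (1 only where both bits are 1):
  101000101111
& 011111000011
--------------
  001000000011

Answer: 001000000011 (515)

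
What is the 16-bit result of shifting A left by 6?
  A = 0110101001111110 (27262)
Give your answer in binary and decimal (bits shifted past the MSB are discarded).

Shift left by 6: drop the top 6 bit(s), append 6 zero(s) on the right.
  0110101001111110  ->  discard [011010], keep [1001111110], append 000000
= 1001111110000000

Answer: 1001111110000000 (40832)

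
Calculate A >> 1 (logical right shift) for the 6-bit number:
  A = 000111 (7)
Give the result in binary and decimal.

Logical shift right by 1: drop the bottom 1 bit(s), prepend 1 zero(s) on the left.
  000111  ->  keep [00011], discard [1], prepend 0
= 000011

Answer: 000011 (3)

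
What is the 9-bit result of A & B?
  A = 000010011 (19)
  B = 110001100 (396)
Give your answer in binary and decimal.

Apply & to each column (1 only where both bits are 1):
  000010011
& 110001100
-----------
  000000000

Answer: 000000000 (0)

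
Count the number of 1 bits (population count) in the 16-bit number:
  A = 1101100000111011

1101100000111011
1-bits at positions (from bit 0 = LSB): 0, 1, 3, 4, 5, 11, 12, 14, 15
Count = 9

Answer: 9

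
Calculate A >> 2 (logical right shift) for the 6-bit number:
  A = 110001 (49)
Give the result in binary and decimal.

Logical shift right by 2: drop the bottom 2 bit(s), prepend 2 zero(s) on the left.
  110001  ->  keep [1100], discard [01], prepend 00
= 001100

Answer: 001100 (12)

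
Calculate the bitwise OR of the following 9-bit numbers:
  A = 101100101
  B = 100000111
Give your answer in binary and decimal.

Apply | to each column (1 where either bit is 1):
  101100101
| 100000111
-----------
  101100111

Answer: 101100111 (359)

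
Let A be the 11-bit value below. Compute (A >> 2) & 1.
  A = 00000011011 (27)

Bit 2 is the 3rd from the right.
  00000011011
          ^
That bit is 0.

Answer: 0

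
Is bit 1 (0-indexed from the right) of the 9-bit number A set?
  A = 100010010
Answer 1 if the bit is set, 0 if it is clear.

Bit 1 is the 2nd from the right.
  100010010
         ^
That bit is 1.

Answer: 1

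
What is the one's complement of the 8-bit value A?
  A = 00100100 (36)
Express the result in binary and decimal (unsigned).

Flip each bit (0->1, 1->0):
  00100100
  11011011

Answer: 11011011 (219)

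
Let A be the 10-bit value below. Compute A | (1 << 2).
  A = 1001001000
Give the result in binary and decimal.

Mask = 1 << 2 = 0000000100
Bit 2 of A is 0, so OR-ing with the mask flips it to 1.
  1001001000
| 0000000100
------------
  1001001100

Answer: 1001001100 (588)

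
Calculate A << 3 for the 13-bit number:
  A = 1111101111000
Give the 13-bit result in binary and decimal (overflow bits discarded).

Shift left by 3: drop the top 3 bit(s), append 3 zero(s) on the right.
  1111101111000  ->  discard [111], keep [1101111000], append 000
= 1101111000000

Answer: 1101111000000 (7104)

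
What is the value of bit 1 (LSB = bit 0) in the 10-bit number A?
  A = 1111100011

Bit 1 is the 2nd from the right.
  1111100011
          ^
That bit is 1.

Answer: 1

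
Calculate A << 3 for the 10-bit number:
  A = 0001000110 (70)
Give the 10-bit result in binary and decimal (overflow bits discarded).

Shift left by 3: drop the top 3 bit(s), append 3 zero(s) on the right.
  0001000110  ->  discard [000], keep [1000110], append 000
= 1000110000

Answer: 1000110000 (560)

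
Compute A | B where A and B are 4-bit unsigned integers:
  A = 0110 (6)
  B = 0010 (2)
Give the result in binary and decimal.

Apply | to each column (1 where either bit is 1):
  0110
| 0010
------
  0110

Answer: 0110 (6)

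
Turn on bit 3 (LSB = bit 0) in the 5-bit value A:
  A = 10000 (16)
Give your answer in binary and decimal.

Mask = 1 << 3 = 01000
Bit 3 of A is 0, so OR-ing with the mask flips it to 1.
  10000
| 01000
-------
  11000

Answer: 11000 (24)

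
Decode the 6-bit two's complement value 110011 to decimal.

MSB is 1, so the value is negative. Find the magnitude:
1. Invert bits:  001100
2. Add 1:        001101  = 13
3. Apply sign:   -13

Answer: -13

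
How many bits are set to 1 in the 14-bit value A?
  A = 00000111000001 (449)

00000111000001
1-bits at positions (from bit 0 = LSB): 0, 6, 7, 8
Count = 4

Answer: 4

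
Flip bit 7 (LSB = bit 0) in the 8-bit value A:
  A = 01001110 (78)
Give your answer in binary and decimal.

Mask = 1 << 7 = 10000000
Bit 7 of A is 0; XOR with the mask flips it to 1.
  01001110
^ 10000000
----------
  11001110

Answer: 11001110 (206)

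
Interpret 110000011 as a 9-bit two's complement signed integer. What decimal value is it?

MSB is 1, so the value is negative. Find the magnitude:
1. Invert bits:  001111100
2. Add 1:        001111101  = 125
3. Apply sign:   -125

Answer: -125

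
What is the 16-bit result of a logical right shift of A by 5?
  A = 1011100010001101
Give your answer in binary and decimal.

Logical shift right by 5: drop the bottom 5 bit(s), prepend 5 zero(s) on the left.
  1011100010001101  ->  keep [10111000100], discard [01101], prepend 00000
= 0000010111000100

Answer: 0000010111000100 (1476)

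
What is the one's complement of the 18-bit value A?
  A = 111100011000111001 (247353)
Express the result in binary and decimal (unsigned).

Flip each bit (0->1, 1->0):
  111100011000111001
  000011100111000110

Answer: 000011100111000110 (14790)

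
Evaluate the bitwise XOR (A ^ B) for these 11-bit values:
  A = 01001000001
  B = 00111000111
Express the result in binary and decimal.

Apply ^ to each column (1 where bits differ):
  01001000001
^ 00111000111
-------------
  01110000110

Answer: 01110000110 (902)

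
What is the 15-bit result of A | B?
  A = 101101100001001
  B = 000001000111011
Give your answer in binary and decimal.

Apply | to each column (1 where either bit is 1):
  101101100001001
| 000001000111011
-----------------
  101101100111011

Answer: 101101100111011 (23355)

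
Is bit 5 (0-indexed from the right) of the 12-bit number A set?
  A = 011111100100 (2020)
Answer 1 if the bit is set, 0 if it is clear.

Bit 5 is the 6th from the right.
  011111100100
        ^
That bit is 1.

Answer: 1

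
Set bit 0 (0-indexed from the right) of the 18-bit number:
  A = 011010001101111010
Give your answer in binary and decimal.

Mask = 1 << 0 = 000000000000000001
Bit 0 of A is 0, so OR-ing with the mask flips it to 1.
  011010001101111010
| 000000000000000001
--------------------
  011010001101111011

Answer: 011010001101111011 (107387)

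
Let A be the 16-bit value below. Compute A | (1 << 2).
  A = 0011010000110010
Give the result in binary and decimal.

Mask = 1 << 2 = 0000000000000100
Bit 2 of A is 0, so OR-ing with the mask flips it to 1.
  0011010000110010
| 0000000000000100
------------------
  0011010000110110

Answer: 0011010000110110 (13366)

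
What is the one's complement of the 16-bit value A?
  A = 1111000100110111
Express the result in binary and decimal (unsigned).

Flip each bit (0->1, 1->0):
  1111000100110111
  0000111011001000

Answer: 0000111011001000 (3784)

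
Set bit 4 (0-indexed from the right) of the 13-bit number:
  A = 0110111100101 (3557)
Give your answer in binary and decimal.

Mask = 1 << 4 = 0000000010000
Bit 4 of A is 0, so OR-ing with the mask flips it to 1.
  0110111100101
| 0000000010000
---------------
  0110111110101

Answer: 0110111110101 (3573)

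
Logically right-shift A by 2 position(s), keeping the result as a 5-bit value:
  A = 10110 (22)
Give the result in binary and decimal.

Logical shift right by 2: drop the bottom 2 bit(s), prepend 2 zero(s) on the left.
  10110  ->  keep [101], discard [10], prepend 00
= 00101

Answer: 00101 (5)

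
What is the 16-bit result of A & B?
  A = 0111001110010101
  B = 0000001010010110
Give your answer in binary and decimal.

Apply & to each column (1 only where both bits are 1):
  0111001110010101
& 0000001010010110
------------------
  0000001010010100

Answer: 0000001010010100 (660)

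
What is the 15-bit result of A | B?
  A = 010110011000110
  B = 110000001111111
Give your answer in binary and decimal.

Apply | to each column (1 where either bit is 1):
  010110011000110
| 110000001111111
-----------------
  110110011111111

Answer: 110110011111111 (27903)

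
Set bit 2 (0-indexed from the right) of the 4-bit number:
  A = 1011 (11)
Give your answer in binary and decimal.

Mask = 1 << 2 = 0100
Bit 2 of A is 0, so OR-ing with the mask flips it to 1.
  1011
| 0100
------
  1111

Answer: 1111 (15)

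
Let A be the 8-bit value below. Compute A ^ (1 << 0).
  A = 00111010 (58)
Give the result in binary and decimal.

Mask = 1 << 0 = 00000001
Bit 0 of A is 0; XOR with the mask flips it to 1.
  00111010
^ 00000001
----------
  00111011

Answer: 00111011 (59)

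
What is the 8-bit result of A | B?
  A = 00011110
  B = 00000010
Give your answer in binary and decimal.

Apply | to each column (1 where either bit is 1):
  00011110
| 00000010
----------
  00011110

Answer: 00011110 (30)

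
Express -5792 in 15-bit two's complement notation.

1. Binary of +5792:  001011010100000
2. Invert bits:     110100101011111
3. Add 1:           110100101100000

Answer: 110100101100000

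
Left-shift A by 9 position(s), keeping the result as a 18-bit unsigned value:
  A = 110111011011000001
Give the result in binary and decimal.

Shift left by 9: drop the top 9 bit(s), append 9 zero(s) on the right.
  110111011011000001  ->  discard [110111011], keep [011000001], append 000000000
= 011000001000000000

Answer: 011000001000000000 (98816)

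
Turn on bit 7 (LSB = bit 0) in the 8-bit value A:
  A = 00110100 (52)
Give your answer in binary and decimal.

Mask = 1 << 7 = 10000000
Bit 7 of A is 0, so OR-ing with the mask flips it to 1.
  00110100
| 10000000
----------
  10110100

Answer: 10110100 (180)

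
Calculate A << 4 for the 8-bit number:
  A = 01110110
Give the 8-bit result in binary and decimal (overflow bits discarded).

Shift left by 4: drop the top 4 bit(s), append 4 zero(s) on the right.
  01110110  ->  discard [0111], keep [0110], append 0000
= 01100000

Answer: 01100000 (96)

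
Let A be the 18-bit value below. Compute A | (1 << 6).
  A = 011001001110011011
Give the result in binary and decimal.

Mask = 1 << 6 = 000000000001000000
Bit 6 of A is 0, so OR-ing with the mask flips it to 1.
  011001001110011011
| 000000000001000000
--------------------
  011001001111011011

Answer: 011001001111011011 (103387)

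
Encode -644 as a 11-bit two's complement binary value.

1. Binary of +644:  01010000100
2. Invert bits:     10101111011
3. Add 1:           10101111100

Answer: 10101111100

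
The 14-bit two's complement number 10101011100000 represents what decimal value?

MSB is 1, so the value is negative. Find the magnitude:
1. Invert bits:  01010100011111
2. Add 1:        01010100100000  = 5408
3. Apply sign:   -5408

Answer: -5408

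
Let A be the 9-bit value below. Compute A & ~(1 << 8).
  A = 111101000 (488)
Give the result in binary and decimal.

Mask = ~(1 << 8) = 011111111
Bit 8 of A is 1, so AND-ing with the mask clears it to 0.
  111101000
& 011111111
-----------
  011101000

Answer: 011101000 (232)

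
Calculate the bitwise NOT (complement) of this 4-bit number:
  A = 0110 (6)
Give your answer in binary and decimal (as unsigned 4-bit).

Flip each bit (0->1, 1->0):
  0110
  1001

Answer: 1001 (9)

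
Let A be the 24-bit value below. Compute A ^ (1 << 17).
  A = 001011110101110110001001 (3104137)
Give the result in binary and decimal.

Mask = 1 << 17 = 000000100000000000000000
Bit 17 of A is 1; XOR with the mask flips it to 0.
  001011110101110110001001
^ 000000100000000000000000
--------------------------
  001011010101110110001001

Answer: 001011010101110110001001 (2973065)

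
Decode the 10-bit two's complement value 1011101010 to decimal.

MSB is 1, so the value is negative. Find the magnitude:
1. Invert bits:  0100010101
2. Add 1:        0100010110  = 278
3. Apply sign:   -278

Answer: -278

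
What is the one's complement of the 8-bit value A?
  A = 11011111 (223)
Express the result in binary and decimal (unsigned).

Flip each bit (0->1, 1->0):
  11011111
  00100000

Answer: 00100000 (32)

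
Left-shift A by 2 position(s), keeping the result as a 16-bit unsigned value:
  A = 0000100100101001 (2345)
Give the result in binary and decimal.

Shift left by 2: drop the top 2 bit(s), append 2 zero(s) on the right.
  0000100100101001  ->  discard [00], keep [00100100101001], append 00
= 0010010010100100

Answer: 0010010010100100 (9380)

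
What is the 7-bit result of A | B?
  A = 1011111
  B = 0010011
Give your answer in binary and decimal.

Apply | to each column (1 where either bit is 1):
  1011111
| 0010011
---------
  1011111

Answer: 1011111 (95)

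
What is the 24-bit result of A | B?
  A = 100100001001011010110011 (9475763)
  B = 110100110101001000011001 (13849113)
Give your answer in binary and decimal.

Apply | to each column (1 where either bit is 1):
  100100001001011010110011
| 110100110101001000011001
--------------------------
  110100111101011010111011

Answer: 110100111101011010111011 (13883067)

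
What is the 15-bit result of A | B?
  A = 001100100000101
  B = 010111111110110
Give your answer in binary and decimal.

Apply | to each column (1 where either bit is 1):
  001100100000101
| 010111111110110
-----------------
  011111111110111

Answer: 011111111110111 (16375)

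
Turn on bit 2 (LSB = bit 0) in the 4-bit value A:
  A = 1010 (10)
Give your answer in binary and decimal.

Mask = 1 << 2 = 0100
Bit 2 of A is 0, so OR-ing with the mask flips it to 1.
  1010
| 0100
------
  1110

Answer: 1110 (14)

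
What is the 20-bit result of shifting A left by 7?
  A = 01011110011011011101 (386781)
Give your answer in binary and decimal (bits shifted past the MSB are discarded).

Shift left by 7: drop the top 7 bit(s), append 7 zero(s) on the right.
  01011110011011011101  ->  discard [0101111], keep [0011011011101], append 0000000
= 00110110111010000000

Answer: 00110110111010000000 (224896)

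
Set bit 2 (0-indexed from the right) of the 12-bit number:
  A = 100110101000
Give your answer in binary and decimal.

Mask = 1 << 2 = 000000000100
Bit 2 of A is 0, so OR-ing with the mask flips it to 1.
  100110101000
| 000000000100
--------------
  100110101100

Answer: 100110101100 (2476)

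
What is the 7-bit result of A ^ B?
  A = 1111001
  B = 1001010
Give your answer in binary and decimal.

Apply ^ to each column (1 where bits differ):
  1111001
^ 1001010
---------
  0110011

Answer: 0110011 (51)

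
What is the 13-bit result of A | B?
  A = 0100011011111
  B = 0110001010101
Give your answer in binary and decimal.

Apply | to each column (1 where either bit is 1):
  0100011011111
| 0110001010101
---------------
  0110011011111

Answer: 0110011011111 (3295)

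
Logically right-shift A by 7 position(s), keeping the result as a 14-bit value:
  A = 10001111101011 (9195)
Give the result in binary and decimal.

Logical shift right by 7: drop the bottom 7 bit(s), prepend 7 zero(s) on the left.
  10001111101011  ->  keep [1000111], discard [1101011], prepend 0000000
= 00000001000111

Answer: 00000001000111 (71)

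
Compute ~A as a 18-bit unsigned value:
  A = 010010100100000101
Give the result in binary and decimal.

Flip each bit (0->1, 1->0):
  010010100100000101
  101101011011111010

Answer: 101101011011111010 (186106)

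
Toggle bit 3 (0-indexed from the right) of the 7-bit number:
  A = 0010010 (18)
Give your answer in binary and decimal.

Mask = 1 << 3 = 0001000
Bit 3 of A is 0; XOR with the mask flips it to 1.
  0010010
^ 0001000
---------
  0011010

Answer: 0011010 (26)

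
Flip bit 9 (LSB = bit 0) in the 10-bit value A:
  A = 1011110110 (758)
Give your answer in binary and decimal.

Mask = 1 << 9 = 1000000000
Bit 9 of A is 1; XOR with the mask flips it to 0.
  1011110110
^ 1000000000
------------
  0011110110

Answer: 0011110110 (246)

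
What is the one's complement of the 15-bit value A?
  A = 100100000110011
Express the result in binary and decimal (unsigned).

Flip each bit (0->1, 1->0):
  100100000110011
  011011111001100

Answer: 011011111001100 (14284)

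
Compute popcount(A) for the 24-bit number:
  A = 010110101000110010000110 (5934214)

010110101000110010000110
1-bits at positions (from bit 0 = LSB): 1, 2, 7, 10, 11, 15, 17, 19, 20, 22
Count = 10

Answer: 10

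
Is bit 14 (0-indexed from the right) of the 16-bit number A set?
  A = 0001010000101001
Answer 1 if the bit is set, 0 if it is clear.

Bit 14 is the 15th from the right.
  0001010000101001
   ^
That bit is 0.

Answer: 0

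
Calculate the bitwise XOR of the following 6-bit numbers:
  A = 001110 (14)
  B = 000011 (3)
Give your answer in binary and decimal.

Apply ^ to each column (1 where bits differ):
  001110
^ 000011
--------
  001101

Answer: 001101 (13)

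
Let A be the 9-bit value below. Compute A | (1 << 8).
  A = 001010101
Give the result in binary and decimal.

Mask = 1 << 8 = 100000000
Bit 8 of A is 0, so OR-ing with the mask flips it to 1.
  001010101
| 100000000
-----------
  101010101

Answer: 101010101 (341)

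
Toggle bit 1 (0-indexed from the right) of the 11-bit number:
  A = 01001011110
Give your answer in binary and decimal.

Mask = 1 << 1 = 00000000010
Bit 1 of A is 1; XOR with the mask flips it to 0.
  01001011110
^ 00000000010
-------------
  01001011100

Answer: 01001011100 (604)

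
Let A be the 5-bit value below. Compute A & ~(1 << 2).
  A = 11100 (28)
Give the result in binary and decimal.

Mask = ~(1 << 2) = 11011
Bit 2 of A is 1, so AND-ing with the mask clears it to 0.
  11100
& 11011
-------
  11000

Answer: 11000 (24)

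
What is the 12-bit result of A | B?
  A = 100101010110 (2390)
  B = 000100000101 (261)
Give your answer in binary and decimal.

Apply | to each column (1 where either bit is 1):
  100101010110
| 000100000101
--------------
  100101010111

Answer: 100101010111 (2391)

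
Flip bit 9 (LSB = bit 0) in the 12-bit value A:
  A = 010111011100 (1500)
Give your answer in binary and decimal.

Mask = 1 << 9 = 001000000000
Bit 9 of A is 0; XOR with the mask flips it to 1.
  010111011100
^ 001000000000
--------------
  011111011100

Answer: 011111011100 (2012)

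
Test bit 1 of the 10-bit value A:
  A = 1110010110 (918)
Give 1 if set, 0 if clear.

Bit 1 is the 2nd from the right.
  1110010110
          ^
That bit is 1.

Answer: 1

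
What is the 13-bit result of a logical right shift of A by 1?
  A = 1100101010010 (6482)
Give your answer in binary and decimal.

Logical shift right by 1: drop the bottom 1 bit(s), prepend 1 zero(s) on the left.
  1100101010010  ->  keep [110010101001], discard [0], prepend 0
= 0110010101001

Answer: 0110010101001 (3241)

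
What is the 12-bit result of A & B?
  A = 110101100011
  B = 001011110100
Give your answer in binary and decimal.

Apply & to each column (1 only where both bits are 1):
  110101100011
& 001011110100
--------------
  000001100000

Answer: 000001100000 (96)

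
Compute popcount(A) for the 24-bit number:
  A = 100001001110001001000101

100001001110001001000101
1-bits at positions (from bit 0 = LSB): 0, 2, 6, 9, 13, 14, 15, 18, 23
Count = 9

Answer: 9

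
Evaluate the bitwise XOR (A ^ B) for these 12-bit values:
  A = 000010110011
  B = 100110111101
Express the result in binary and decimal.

Apply ^ to each column (1 where bits differ):
  000010110011
^ 100110111101
--------------
  100100001110

Answer: 100100001110 (2318)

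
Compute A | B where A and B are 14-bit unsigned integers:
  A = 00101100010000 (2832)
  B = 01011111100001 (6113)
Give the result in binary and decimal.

Apply | to each column (1 where either bit is 1):
  00101100010000
| 01011111100001
----------------
  01111111110001

Answer: 01111111110001 (8177)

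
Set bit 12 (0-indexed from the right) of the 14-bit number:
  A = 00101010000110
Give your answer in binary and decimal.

Mask = 1 << 12 = 01000000000000
Bit 12 of A is 0, so OR-ing with the mask flips it to 1.
  00101010000110
| 01000000000000
----------------
  01101010000110

Answer: 01101010000110 (6790)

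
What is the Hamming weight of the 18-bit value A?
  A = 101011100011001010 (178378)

101011100011001010
1-bits at positions (from bit 0 = LSB): 1, 3, 6, 7, 11, 12, 13, 15, 17
Count = 9

Answer: 9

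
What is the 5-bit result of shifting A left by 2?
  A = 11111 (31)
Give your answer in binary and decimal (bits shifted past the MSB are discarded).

Shift left by 2: drop the top 2 bit(s), append 2 zero(s) on the right.
  11111  ->  discard [11], keep [111], append 00
= 11100

Answer: 11100 (28)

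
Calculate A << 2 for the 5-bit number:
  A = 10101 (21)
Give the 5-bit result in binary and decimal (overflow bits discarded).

Shift left by 2: drop the top 2 bit(s), append 2 zero(s) on the right.
  10101  ->  discard [10], keep [101], append 00
= 10100

Answer: 10100 (20)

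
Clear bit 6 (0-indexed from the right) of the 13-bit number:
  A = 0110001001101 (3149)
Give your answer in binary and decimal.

Mask = ~(1 << 6) = 1111110111111
Bit 6 of A is 1, so AND-ing with the mask clears it to 0.
  0110001001101
& 1111110111111
---------------
  0110000001101

Answer: 0110000001101 (3085)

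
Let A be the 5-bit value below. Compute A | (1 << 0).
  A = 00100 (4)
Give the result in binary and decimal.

Mask = 1 << 0 = 00001
Bit 0 of A is 0, so OR-ing with the mask flips it to 1.
  00100
| 00001
-------
  00101

Answer: 00101 (5)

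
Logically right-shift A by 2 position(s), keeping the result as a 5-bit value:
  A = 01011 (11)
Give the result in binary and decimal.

Logical shift right by 2: drop the bottom 2 bit(s), prepend 2 zero(s) on the left.
  01011  ->  keep [010], discard [11], prepend 00
= 00010

Answer: 00010 (2)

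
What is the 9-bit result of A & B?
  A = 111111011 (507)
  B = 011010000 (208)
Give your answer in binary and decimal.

Apply & to each column (1 only where both bits are 1):
  111111011
& 011010000
-----------
  011010000

Answer: 011010000 (208)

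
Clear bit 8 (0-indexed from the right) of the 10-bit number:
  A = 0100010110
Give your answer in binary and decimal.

Mask = ~(1 << 8) = 1011111111
Bit 8 of A is 1, so AND-ing with the mask clears it to 0.
  0100010110
& 1011111111
------------
  0000010110

Answer: 0000010110 (22)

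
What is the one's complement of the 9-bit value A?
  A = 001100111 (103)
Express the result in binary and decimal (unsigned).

Flip each bit (0->1, 1->0):
  001100111
  110011000

Answer: 110011000 (408)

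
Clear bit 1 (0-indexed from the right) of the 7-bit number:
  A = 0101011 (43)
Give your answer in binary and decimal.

Mask = ~(1 << 1) = 1111101
Bit 1 of A is 1, so AND-ing with the mask clears it to 0.
  0101011
& 1111101
---------
  0101001

Answer: 0101001 (41)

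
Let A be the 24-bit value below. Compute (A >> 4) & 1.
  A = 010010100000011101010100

Bit 4 is the 5th from the right.
  010010100000011101010100
                     ^
That bit is 1.

Answer: 1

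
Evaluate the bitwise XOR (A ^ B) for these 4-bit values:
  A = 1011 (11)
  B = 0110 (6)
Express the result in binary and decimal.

Apply ^ to each column (1 where bits differ):
  1011
^ 0110
------
  1101

Answer: 1101 (13)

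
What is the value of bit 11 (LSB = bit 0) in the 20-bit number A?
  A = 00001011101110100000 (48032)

Bit 11 is the 12th from the right.
  00001011101110100000
          ^
That bit is 1.

Answer: 1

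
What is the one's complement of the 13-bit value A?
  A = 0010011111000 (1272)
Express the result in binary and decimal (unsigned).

Flip each bit (0->1, 1->0):
  0010011111000
  1101100000111

Answer: 1101100000111 (6919)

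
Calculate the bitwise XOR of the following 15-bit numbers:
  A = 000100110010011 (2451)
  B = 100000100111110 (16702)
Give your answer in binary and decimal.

Apply ^ to each column (1 where bits differ):
  000100110010011
^ 100000100111110
-----------------
  100100010101101

Answer: 100100010101101 (18605)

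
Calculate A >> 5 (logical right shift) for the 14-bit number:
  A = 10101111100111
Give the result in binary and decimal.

Logical shift right by 5: drop the bottom 5 bit(s), prepend 5 zero(s) on the left.
  10101111100111  ->  keep [101011111], discard [00111], prepend 00000
= 00000101011111

Answer: 00000101011111 (351)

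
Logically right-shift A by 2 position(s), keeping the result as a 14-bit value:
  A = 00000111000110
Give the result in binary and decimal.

Logical shift right by 2: drop the bottom 2 bit(s), prepend 2 zero(s) on the left.
  00000111000110  ->  keep [000001110001], discard [10], prepend 00
= 00000001110001

Answer: 00000001110001 (113)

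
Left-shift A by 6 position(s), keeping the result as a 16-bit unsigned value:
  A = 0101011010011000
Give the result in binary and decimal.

Shift left by 6: drop the top 6 bit(s), append 6 zero(s) on the right.
  0101011010011000  ->  discard [010101], keep [1010011000], append 000000
= 1010011000000000

Answer: 1010011000000000 (42496)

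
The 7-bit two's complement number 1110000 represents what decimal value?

MSB is 1, so the value is negative. Find the magnitude:
1. Invert bits:  0001111
2. Add 1:        0010000  = 16
3. Apply sign:   -16

Answer: -16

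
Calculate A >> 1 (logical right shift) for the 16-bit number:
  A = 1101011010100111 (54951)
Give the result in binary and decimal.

Logical shift right by 1: drop the bottom 1 bit(s), prepend 1 zero(s) on the left.
  1101011010100111  ->  keep [110101101010011], discard [1], prepend 0
= 0110101101010011

Answer: 0110101101010011 (27475)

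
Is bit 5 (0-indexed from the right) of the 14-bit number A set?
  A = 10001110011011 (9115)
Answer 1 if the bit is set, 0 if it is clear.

Bit 5 is the 6th from the right.
  10001110011011
          ^
That bit is 0.

Answer: 0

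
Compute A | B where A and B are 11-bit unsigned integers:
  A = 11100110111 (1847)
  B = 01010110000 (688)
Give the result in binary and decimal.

Apply | to each column (1 where either bit is 1):
  11100110111
| 01010110000
-------------
  11110110111

Answer: 11110110111 (1975)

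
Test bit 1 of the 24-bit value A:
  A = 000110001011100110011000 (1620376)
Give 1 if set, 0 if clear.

Bit 1 is the 2nd from the right.
  000110001011100110011000
                        ^
That bit is 0.

Answer: 0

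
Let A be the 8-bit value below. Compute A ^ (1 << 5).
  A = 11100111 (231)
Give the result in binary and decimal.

Mask = 1 << 5 = 00100000
Bit 5 of A is 1; XOR with the mask flips it to 0.
  11100111
^ 00100000
----------
  11000111

Answer: 11000111 (199)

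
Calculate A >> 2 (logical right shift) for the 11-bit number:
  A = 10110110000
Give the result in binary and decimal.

Logical shift right by 2: drop the bottom 2 bit(s), prepend 2 zero(s) on the left.
  10110110000  ->  keep [101101100], discard [00], prepend 00
= 00101101100

Answer: 00101101100 (364)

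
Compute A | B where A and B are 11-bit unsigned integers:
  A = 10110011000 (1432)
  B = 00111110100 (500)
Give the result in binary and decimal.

Apply | to each column (1 where either bit is 1):
  10110011000
| 00111110100
-------------
  10111111100

Answer: 10111111100 (1532)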